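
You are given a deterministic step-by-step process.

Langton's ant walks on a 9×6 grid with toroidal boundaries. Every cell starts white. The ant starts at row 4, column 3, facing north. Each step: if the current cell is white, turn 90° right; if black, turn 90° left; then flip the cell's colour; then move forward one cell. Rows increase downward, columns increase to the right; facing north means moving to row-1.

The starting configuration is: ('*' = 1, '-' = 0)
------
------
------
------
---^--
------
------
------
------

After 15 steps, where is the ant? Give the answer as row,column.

gen 0: ------
------
------
------
---^--
------
------
------
------
gen 1: ------
------
------
------
---*>-
------
------
------
------
gen 2: ------
------
------
------
---**-
----v-
------
------
------
gen 3: ------
------
------
------
---**-
---<*-
------
------
------
gen 4: ------
------
------
------
---^*-
---**-
------
------
------
gen 5: ------
------
------
------
--<-*-
---**-
------
------
------
gen 6: ------
------
------
--^---
--*-*-
---**-
------
------
------
gen 7: ------
------
------
--*>--
--*-*-
---**-
------
------
------
gen 8: ------
------
------
--**--
--*v*-
---**-
------
------
------
gen 9: ------
------
------
--**--
--<**-
---**-
------
------
------
gen 10: ------
------
------
--**--
---**-
--v**-
------
------
------
gen 11: ------
------
------
--**--
---**-
-<***-
------
------
------
gen 12: ------
------
------
--**--
-^-**-
-****-
------
------
------
gen 13: ------
------
------
--**--
-*>**-
-****-
------
------
------
gen 14: ------
------
------
--**--
-****-
-*v**-
------
------
------
gen 15: ------
------
------
--**--
-****-
-*->*-
------
------
------

5,3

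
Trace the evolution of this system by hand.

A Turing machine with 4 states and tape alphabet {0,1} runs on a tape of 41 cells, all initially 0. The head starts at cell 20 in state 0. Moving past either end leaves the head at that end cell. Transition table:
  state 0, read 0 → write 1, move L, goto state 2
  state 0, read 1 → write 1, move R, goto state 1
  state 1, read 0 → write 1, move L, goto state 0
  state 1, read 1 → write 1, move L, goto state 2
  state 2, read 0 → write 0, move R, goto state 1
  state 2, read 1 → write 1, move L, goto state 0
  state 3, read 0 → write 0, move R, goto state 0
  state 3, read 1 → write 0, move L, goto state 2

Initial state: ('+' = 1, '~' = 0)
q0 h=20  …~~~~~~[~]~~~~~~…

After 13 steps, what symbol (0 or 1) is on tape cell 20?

1

k=0  q0 h=20  …~~~~~~[~]~~~~~~…
k=1  q2 h=19  …~~~~~~[~]+~~~~~…
k=2  q1 h=20  …~~~~~~[+]~~~~~~…
k=3  q2 h=19  …~~~~~~[~]+~~~~~…
k=4  q1 h=20  …~~~~~~[+]~~~~~~…
k=5  q2 h=19  …~~~~~~[~]+~~~~~…
k=6  q1 h=20  …~~~~~~[+]~~~~~~…
k=7  q2 h=19  …~~~~~~[~]+~~~~~…
k=8  q1 h=20  …~~~~~~[+]~~~~~~…
k=9  q2 h=19  …~~~~~~[~]+~~~~~…
k=10  q1 h=20  …~~~~~~[+]~~~~~~…
k=11  q2 h=19  …~~~~~~[~]+~~~~~…
k=12  q1 h=20  …~~~~~~[+]~~~~~~…
k=13  q2 h=19  …~~~~~~[~]+~~~~~…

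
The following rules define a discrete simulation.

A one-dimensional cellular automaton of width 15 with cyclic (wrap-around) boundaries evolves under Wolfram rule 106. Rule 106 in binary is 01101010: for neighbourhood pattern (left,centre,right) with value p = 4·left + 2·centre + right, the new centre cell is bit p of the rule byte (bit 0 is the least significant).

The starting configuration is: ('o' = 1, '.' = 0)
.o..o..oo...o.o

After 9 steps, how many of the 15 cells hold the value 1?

12

[0] .o..o..oo...o.o
[1] o..o..ooo..o.o.
[2] ..o..oo.o.o.o.o
[3] .o..oooo.o.o.o.
[4] o..oo..oo.o.o..
[5] ..ooo.oooo.o..o
[6] .oo.ooo..oo..o.
[7] ooooo.o.ooo.o..
[8] o...oo.oo.oo..o
[9] o..ooooooooo.oo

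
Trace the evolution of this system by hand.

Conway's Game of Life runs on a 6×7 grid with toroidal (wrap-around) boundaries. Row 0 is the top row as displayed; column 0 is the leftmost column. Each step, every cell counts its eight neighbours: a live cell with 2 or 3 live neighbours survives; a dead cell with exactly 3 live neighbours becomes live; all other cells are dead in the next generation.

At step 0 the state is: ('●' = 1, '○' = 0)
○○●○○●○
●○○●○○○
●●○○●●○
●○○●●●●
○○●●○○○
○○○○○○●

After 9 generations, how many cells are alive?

t=0: ○○●○○●○
●○○●○○○
●●○○●●○
●○○●●●●
○○●●○○○
○○○○○○●
t=1: ○○○○○○●
●○●●○●○
○●●○○○○
●○○○○○○
●○●●○○○
○○●●○○○
t=2: ○●○○●○●
●○●●○○●
●○●●○○●
●○○●○○○
○○●●○○○
○●●●○○○
t=3: ○○○○●●●
○○○○●○○
○○○○●○○
●○○○●○●
○○○○●○○
●●○○●○○
t=4: ●○○●●○●
○○○●●○○
○○○●●○○
○○○●●○○
○●○●●○●
●○○●●○●
t=5: ●○●○○○●
○○●○○○○
○○●○○●○
○○○○○○○
○○○○○○●
○●○○○○○
t=6: ●○●○○○○
○○●●○○●
○○○○○○○
○○○○○○○
○○○○○○○
○●○○○○●
t=7: ●○●●○○●
○●●●○○○
○○○○○○○
○○○○○○○
○○○○○○○
●●○○○○○
t=8: ○○○●○○●
●●○●○○○
○○●○○○○
○○○○○○○
○○○○○○○
●●●○○○●
t=9: ○○○●○○●
●●○●○○○
○●●○○○○
○○○○○○○
●●○○○○○
●●●○○○●

13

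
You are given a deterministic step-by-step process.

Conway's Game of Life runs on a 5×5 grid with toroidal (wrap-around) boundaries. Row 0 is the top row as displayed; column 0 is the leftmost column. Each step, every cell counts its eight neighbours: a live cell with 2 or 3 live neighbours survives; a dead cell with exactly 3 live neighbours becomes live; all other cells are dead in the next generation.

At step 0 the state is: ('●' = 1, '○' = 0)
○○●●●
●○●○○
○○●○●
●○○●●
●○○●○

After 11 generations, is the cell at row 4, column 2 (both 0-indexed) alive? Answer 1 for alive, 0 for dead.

gen 0: ○○●●●
●○●○○
○○●○●
●○○●●
●○○●○
gen 1: ●○●○○
●○●○○
○○●○○
●●●○○
●●○○○
gen 2: ●○●○●
○○●●○
●○●●○
●○●○○
○○○○●
gen 3: ●●●○●
●○○○○
○○○○○
●○●○○
○○○○●
gen 4: ○●○●●
●○○○●
○●○○○
○○○○○
○○●○●
gen 5: ○●●○○
○●●●●
●○○○○
○○○○○
●○●○●
gen 6: ○○○○○
○○○●●
●●●●●
●●○○●
●○●●○
gen 7: ○○●○○
○●○○○
○○○○○
○○○○○
●○●●○
gen 8: ○○●●○
○○○○○
○○○○○
○○○○○
○●●●○
gen 9: ○●○●○
○○○○○
○○○○○
○○●○○
○●○●○
gen 10: ○○○○○
○○○○○
○○○○○
○○●○○
○●○●○
gen 11: ○○○○○
○○○○○
○○○○○
○○●○○
○○●○○

1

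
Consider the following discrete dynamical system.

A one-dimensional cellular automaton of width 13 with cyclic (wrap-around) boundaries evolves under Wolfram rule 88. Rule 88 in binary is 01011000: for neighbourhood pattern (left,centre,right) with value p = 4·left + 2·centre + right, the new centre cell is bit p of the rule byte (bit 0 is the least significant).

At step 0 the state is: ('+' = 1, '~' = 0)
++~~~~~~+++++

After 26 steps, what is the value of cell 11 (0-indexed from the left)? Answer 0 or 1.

0

step 0: ++~~~~~~+++++
step 1: ~++~~~~~+~~~~
step 2: ~+++~~~~~+~~~
step 3: ~+~++~~~~~+~~
step 4: ~~~+++~~~~~+~
step 5: ~~~+~++~~~~~+
step 6: +~~~~+++~~~~~
step 7: ~+~~~+~++~~~~
step 8: ~~+~~~~+++~~~
step 9: ~~~+~~~+~++~~
step 10: ~~~~+~~~~+++~
step 11: ~~~~~+~~~+~++
step 12: +~~~~~+~~~~++
step 13: ++~~~~~+~~~+~
step 14: +++~~~~~+~~~~
step 15: +~++~~~~~+~~~
step 16: ~~+++~~~~~+~~
step 17: ~~+~++~~~~~+~
step 18: ~~~~+++~~~~~+
step 19: +~~~+~++~~~~~
step 20: ~+~~~~+++~~~~
step 21: ~~+~~~+~++~~~
step 22: ~~~+~~~~+++~~
step 23: ~~~~+~~~+~++~
step 24: ~~~~~+~~~~+++
step 25: +~~~~~+~~~+~+
step 26: ++~~~~~+~~~~+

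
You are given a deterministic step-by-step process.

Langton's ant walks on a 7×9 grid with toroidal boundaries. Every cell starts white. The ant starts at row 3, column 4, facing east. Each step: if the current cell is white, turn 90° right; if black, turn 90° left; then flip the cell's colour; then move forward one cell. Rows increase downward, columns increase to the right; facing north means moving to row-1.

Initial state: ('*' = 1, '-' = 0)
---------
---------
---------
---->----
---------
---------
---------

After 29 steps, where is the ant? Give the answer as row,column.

step 0: ---------
---------
---------
---->----
---------
---------
---------
step 1: ---------
---------
---------
----*----
----v----
---------
---------
step 2: ---------
---------
---------
----*----
---<*----
---------
---------
step 3: ---------
---------
---------
---^*----
---**----
---------
---------
step 4: ---------
---------
---------
---*>----
---**----
---------
---------
step 5: ---------
---------
----^----
---*-----
---**----
---------
---------
step 6: ---------
---------
----*>---
---*-----
---**----
---------
---------
step 7: ---------
---------
----**---
---*-v---
---**----
---------
---------
step 8: ---------
---------
----**---
---*<*---
---**----
---------
---------
step 9: ---------
---------
----^*---
---***---
---**----
---------
---------
step 10: ---------
---------
---<-*---
---***---
---**----
---------
---------
step 11: ---------
---^-----
---*-*---
---***---
---**----
---------
---------
step 12: ---------
---*>----
---*-*---
---***---
---**----
---------
---------
step 13: ---------
---**----
---*v*---
---***---
---**----
---------
---------
step 14: ---------
---**----
---<**---
---***---
---**----
---------
---------
step 15: ---------
---**----
----**---
---v**---
---**----
---------
---------
step 16: ---------
---**----
----**---
---->*---
---**----
---------
---------
step 17: ---------
---**----
----^*---
-----*---
---**----
---------
---------
step 18: ---------
---**----
---<-*---
-----*---
---**----
---------
---------
step 19: ---------
---^*----
---*-*---
-----*---
---**----
---------
---------
step 20: ---------
--<-*----
---*-*---
-----*---
---**----
---------
---------
step 21: --^------
--*-*----
---*-*---
-----*---
---**----
---------
---------
step 22: --*>-----
--*-*----
---*-*---
-----*---
---**----
---------
---------
step 23: --**-----
--*v*----
---*-*---
-----*---
---**----
---------
---------
step 24: --**-----
--<**----
---*-*---
-----*---
---**----
---------
---------
step 25: --**-----
---**----
--v*-*---
-----*---
---**----
---------
---------
step 26: --**-----
---**----
-<**-*---
-----*---
---**----
---------
---------
step 27: --**-----
-^-**----
-***-*---
-----*---
---**----
---------
---------
step 28: --**-----
-*>**----
-***-*---
-----*---
---**----
---------
---------
step 29: --**-----
-****----
-*v*-*---
-----*---
---**----
---------
---------

2,2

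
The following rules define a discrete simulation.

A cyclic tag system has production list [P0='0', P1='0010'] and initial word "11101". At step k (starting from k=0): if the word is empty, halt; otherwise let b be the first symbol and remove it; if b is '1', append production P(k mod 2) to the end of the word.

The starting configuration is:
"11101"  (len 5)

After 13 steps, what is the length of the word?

0) "11101"  (len 5)
1) "11010"  (len 5)
2) "10100010"  (len 8)
3) "01000100"  (len 8)
4) "1000100"  (len 7)
5) "0001000"  (len 7)
6) "001000"  (len 6)
7) "01000"  (len 5)
8) "1000"  (len 4)
9) "0000"  (len 4)
10) "000"  (len 3)
11) "00"  (len 2)
12) "0"  (len 1)
13) (halted — word empty)

0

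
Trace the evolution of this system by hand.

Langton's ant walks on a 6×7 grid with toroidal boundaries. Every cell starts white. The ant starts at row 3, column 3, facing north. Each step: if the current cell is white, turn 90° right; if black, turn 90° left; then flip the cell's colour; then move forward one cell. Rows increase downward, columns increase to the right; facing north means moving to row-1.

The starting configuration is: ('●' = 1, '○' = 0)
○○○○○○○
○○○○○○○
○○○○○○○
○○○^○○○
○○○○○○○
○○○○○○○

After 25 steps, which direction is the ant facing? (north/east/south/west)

t=0: ○○○○○○○
○○○○○○○
○○○○○○○
○○○^○○○
○○○○○○○
○○○○○○○
t=1: ○○○○○○○
○○○○○○○
○○○○○○○
○○○●>○○
○○○○○○○
○○○○○○○
t=2: ○○○○○○○
○○○○○○○
○○○○○○○
○○○●●○○
○○○○v○○
○○○○○○○
t=3: ○○○○○○○
○○○○○○○
○○○○○○○
○○○●●○○
○○○<●○○
○○○○○○○
t=4: ○○○○○○○
○○○○○○○
○○○○○○○
○○○^●○○
○○○●●○○
○○○○○○○
t=5: ○○○○○○○
○○○○○○○
○○○○○○○
○○<○●○○
○○○●●○○
○○○○○○○
t=6: ○○○○○○○
○○○○○○○
○○^○○○○
○○●○●○○
○○○●●○○
○○○○○○○
t=7: ○○○○○○○
○○○○○○○
○○●>○○○
○○●○●○○
○○○●●○○
○○○○○○○
t=8: ○○○○○○○
○○○○○○○
○○●●○○○
○○●v●○○
○○○●●○○
○○○○○○○
t=9: ○○○○○○○
○○○○○○○
○○●●○○○
○○<●●○○
○○○●●○○
○○○○○○○
t=10: ○○○○○○○
○○○○○○○
○○●●○○○
○○○●●○○
○○v●●○○
○○○○○○○
t=11: ○○○○○○○
○○○○○○○
○○●●○○○
○○○●●○○
○<●●●○○
○○○○○○○
t=12: ○○○○○○○
○○○○○○○
○○●●○○○
○^○●●○○
○●●●●○○
○○○○○○○
t=13: ○○○○○○○
○○○○○○○
○○●●○○○
○●>●●○○
○●●●●○○
○○○○○○○
t=14: ○○○○○○○
○○○○○○○
○○●●○○○
○●●●●○○
○●v●●○○
○○○○○○○
t=15: ○○○○○○○
○○○○○○○
○○●●○○○
○●●●●○○
○●○>●○○
○○○○○○○
t=16: ○○○○○○○
○○○○○○○
○○●●○○○
○●●^●○○
○●○○●○○
○○○○○○○
t=17: ○○○○○○○
○○○○○○○
○○●●○○○
○●<○●○○
○●○○●○○
○○○○○○○
t=18: ○○○○○○○
○○○○○○○
○○●●○○○
○●○○●○○
○●v○●○○
○○○○○○○
t=19: ○○○○○○○
○○○○○○○
○○●●○○○
○●○○●○○
○<●○●○○
○○○○○○○
t=20: ○○○○○○○
○○○○○○○
○○●●○○○
○●○○●○○
○○●○●○○
○v○○○○○
t=21: ○○○○○○○
○○○○○○○
○○●●○○○
○●○○●○○
○○●○●○○
<●○○○○○
t=22: ○○○○○○○
○○○○○○○
○○●●○○○
○●○○●○○
^○●○●○○
●●○○○○○
t=23: ○○○○○○○
○○○○○○○
○○●●○○○
○●○○●○○
●>●○●○○
●●○○○○○
t=24: ○○○○○○○
○○○○○○○
○○●●○○○
○●○○●○○
●●●○●○○
●v○○○○○
t=25: ○○○○○○○
○○○○○○○
○○●●○○○
○●○○●○○
●●●○●○○
●○>○○○○

east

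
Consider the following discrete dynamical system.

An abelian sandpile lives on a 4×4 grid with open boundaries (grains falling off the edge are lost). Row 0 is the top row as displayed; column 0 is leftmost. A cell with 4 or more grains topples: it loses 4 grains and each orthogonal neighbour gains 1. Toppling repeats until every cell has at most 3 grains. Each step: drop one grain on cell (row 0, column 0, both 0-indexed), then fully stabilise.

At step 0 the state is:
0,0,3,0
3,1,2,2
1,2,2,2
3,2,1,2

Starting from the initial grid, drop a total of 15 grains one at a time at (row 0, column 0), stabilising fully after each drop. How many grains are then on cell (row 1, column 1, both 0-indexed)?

k=0  0,0,3,0
3,1,2,2
1,2,2,2
3,2,1,2
k=1  1,0,3,0
3,1,2,2
1,2,2,2
3,2,1,2
k=2  2,0,3,0
3,1,2,2
1,2,2,2
3,2,1,2
k=3  3,0,3,0
3,1,2,2
1,2,2,2
3,2,1,2
k=4  1,1,3,0
0,2,2,2
2,2,2,2
3,2,1,2
k=5  2,1,3,0
0,2,2,2
2,2,2,2
3,2,1,2
k=6  3,1,3,0
0,2,2,2
2,2,2,2
3,2,1,2
k=7  0,2,3,0
1,2,2,2
2,2,2,2
3,2,1,2
k=8  1,2,3,0
1,2,2,2
2,2,2,2
3,2,1,2
k=9  2,2,3,0
1,2,2,2
2,2,2,2
3,2,1,2
k=10  3,2,3,0
1,2,2,2
2,2,2,2
3,2,1,2
k=11  0,3,3,0
2,2,2,2
2,2,2,2
3,2,1,2
k=12  1,3,3,0
2,2,2,2
2,2,2,2
3,2,1,2
k=13  2,3,3,0
2,2,2,2
2,2,2,2
3,2,1,2
k=14  3,3,3,0
2,2,2,2
2,2,2,2
3,2,1,2
k=15  1,1,0,1
3,3,3,2
2,2,2,2
3,2,1,2

3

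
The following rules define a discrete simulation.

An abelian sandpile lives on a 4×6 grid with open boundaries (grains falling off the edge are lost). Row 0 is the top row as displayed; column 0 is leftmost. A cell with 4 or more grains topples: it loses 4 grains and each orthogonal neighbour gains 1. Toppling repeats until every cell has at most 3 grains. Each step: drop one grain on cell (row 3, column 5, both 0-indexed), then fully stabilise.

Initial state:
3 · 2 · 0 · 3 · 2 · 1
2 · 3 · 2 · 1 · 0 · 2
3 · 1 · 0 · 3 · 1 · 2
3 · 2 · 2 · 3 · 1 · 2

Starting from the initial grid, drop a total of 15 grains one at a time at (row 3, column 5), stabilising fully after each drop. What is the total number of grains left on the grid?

gen 0: 3 · 2 · 0 · 3 · 2 · 1
2 · 3 · 2 · 1 · 0 · 2
3 · 1 · 0 · 3 · 1 · 2
3 · 2 · 2 · 3 · 1 · 2
gen 1: 3 · 2 · 0 · 3 · 2 · 1
2 · 3 · 2 · 1 · 0 · 2
3 · 1 · 0 · 3 · 1 · 2
3 · 2 · 2 · 3 · 1 · 3
gen 2: 3 · 2 · 0 · 3 · 2 · 1
2 · 3 · 2 · 1 · 0 · 2
3 · 1 · 0 · 3 · 1 · 3
3 · 2 · 2 · 3 · 2 · 0
gen 3: 3 · 2 · 0 · 3 · 2 · 1
2 · 3 · 2 · 1 · 0 · 2
3 · 1 · 0 · 3 · 1 · 3
3 · 2 · 2 · 3 · 2 · 1
gen 4: 3 · 2 · 0 · 3 · 2 · 1
2 · 3 · 2 · 1 · 0 · 2
3 · 1 · 0 · 3 · 1 · 3
3 · 2 · 2 · 3 · 2 · 2
gen 5: 3 · 2 · 0 · 3 · 2 · 1
2 · 3 · 2 · 1 · 0 · 2
3 · 1 · 0 · 3 · 1 · 3
3 · 2 · 2 · 3 · 2 · 3
gen 6: 3 · 2 · 0 · 3 · 2 · 1
2 · 3 · 2 · 1 · 0 · 3
3 · 1 · 0 · 3 · 2 · 0
3 · 2 · 2 · 3 · 3 · 1
gen 7: 3 · 2 · 0 · 3 · 2 · 1
2 · 3 · 2 · 1 · 0 · 3
3 · 1 · 0 · 3 · 2 · 0
3 · 2 · 2 · 3 · 3 · 2
gen 8: 3 · 2 · 0 · 3 · 2 · 1
2 · 3 · 2 · 1 · 0 · 3
3 · 1 · 0 · 3 · 2 · 0
3 · 2 · 2 · 3 · 3 · 3
gen 9: 3 · 2 · 0 · 3 · 2 · 1
2 · 3 · 2 · 2 · 1 · 3
3 · 1 · 1 · 1 · 0 · 2
3 · 2 · 3 · 1 · 2 · 1
gen 10: 3 · 2 · 0 · 3 · 2 · 1
2 · 3 · 2 · 2 · 1 · 3
3 · 1 · 1 · 1 · 0 · 2
3 · 2 · 3 · 1 · 2 · 2
gen 11: 3 · 2 · 0 · 3 · 2 · 1
2 · 3 · 2 · 2 · 1 · 3
3 · 1 · 1 · 1 · 0 · 2
3 · 2 · 3 · 1 · 2 · 3
gen 12: 3 · 2 · 0 · 3 · 2 · 1
2 · 3 · 2 · 2 · 1 · 3
3 · 1 · 1 · 1 · 0 · 3
3 · 2 · 3 · 1 · 3 · 0
gen 13: 3 · 2 · 0 · 3 · 2 · 1
2 · 3 · 2 · 2 · 1 · 3
3 · 1 · 1 · 1 · 0 · 3
3 · 2 · 3 · 1 · 3 · 1
gen 14: 3 · 2 · 0 · 3 · 2 · 1
2 · 3 · 2 · 2 · 1 · 3
3 · 1 · 1 · 1 · 0 · 3
3 · 2 · 3 · 1 · 3 · 2
gen 15: 3 · 2 · 0 · 3 · 2 · 1
2 · 3 · 2 · 2 · 1 · 3
3 · 1 · 1 · 1 · 0 · 3
3 · 2 · 3 · 1 · 3 · 3

48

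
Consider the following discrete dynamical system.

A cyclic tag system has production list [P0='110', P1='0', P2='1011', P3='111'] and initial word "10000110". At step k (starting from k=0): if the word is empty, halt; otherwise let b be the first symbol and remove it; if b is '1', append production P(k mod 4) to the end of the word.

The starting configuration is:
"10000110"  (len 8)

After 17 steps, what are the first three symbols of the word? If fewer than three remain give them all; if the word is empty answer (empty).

100

step 0: "10000110"  (len 8)
step 1: "0000110110"  (len 10)
step 2: "000110110"  (len 9)
step 3: "00110110"  (len 8)
step 4: "0110110"  (len 7)
step 5: "110110"  (len 6)
step 6: "101100"  (len 6)
step 7: "011001011"  (len 9)
step 8: "11001011"  (len 8)
step 9: "1001011110"  (len 10)
step 10: "0010111100"  (len 10)
step 11: "010111100"  (len 9)
step 12: "10111100"  (len 8)
step 13: "0111100110"  (len 10)
step 14: "111100110"  (len 9)
step 15: "111001101011"  (len 12)
step 16: "11001101011111"  (len 14)
step 17: "1001101011111110"  (len 16)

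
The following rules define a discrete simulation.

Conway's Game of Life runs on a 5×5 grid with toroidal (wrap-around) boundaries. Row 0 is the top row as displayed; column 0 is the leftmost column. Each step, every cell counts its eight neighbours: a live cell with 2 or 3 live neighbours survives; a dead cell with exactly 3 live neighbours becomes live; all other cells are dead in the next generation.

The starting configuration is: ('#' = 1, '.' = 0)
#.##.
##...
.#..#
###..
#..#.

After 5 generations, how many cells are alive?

3

gen 0: #.##.
##...
.#..#
###..
#..#.
gen 1: #.##.
...#.
....#
..##.
#..#.
gen 2: .###.
..##.
..#.#
..##.
.....
gen 3: .#.#.
....#
.#..#
..##.
.#...
gen 4: #.#..
..###
#.#.#
####.
.#.#.
gen 5: #....
..#..
.....
.....
...#.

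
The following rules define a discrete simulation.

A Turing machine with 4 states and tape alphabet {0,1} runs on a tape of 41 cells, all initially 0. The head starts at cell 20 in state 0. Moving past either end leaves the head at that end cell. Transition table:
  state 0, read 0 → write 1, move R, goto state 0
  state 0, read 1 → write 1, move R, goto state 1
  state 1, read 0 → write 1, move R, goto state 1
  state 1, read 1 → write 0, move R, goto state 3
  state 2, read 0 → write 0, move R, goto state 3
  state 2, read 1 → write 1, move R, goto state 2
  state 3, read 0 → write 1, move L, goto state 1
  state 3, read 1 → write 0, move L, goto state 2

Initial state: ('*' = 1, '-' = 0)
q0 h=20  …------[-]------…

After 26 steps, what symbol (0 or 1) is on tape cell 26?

k=0  q0 h=20  …------[-]------…
k=1  q0 h=21  …-----*[-]------…
k=2  q0 h=22  …----**[-]------…
k=3  q0 h=23  …---***[-]------…
k=4  q0 h=24  …--****[-]------…
k=5  q0 h=25  …-*****[-]------…
k=6  q0 h=26  …******[-]------…
k=7  q0 h=27  …******[-]------…
k=8  q0 h=28  …******[-]------…
k=9  q0 h=29  …******[-]------…
k=10  q0 h=30  …******[-]------…
k=11  q0 h=31  …******[-]------…
k=12  q0 h=32  …******[-]------…
k=13  q0 h=33  …******[-]------…
k=14  q0 h=34  …******[-]------|
k=15  q0 h=35  …******[-]-----|
k=16  q0 h=36  …******[-]----|
k=17  q0 h=37  …******[-]---|
k=18  q0 h=38  …******[-]--|
k=19  q0 h=39  …******[-]-|
k=20  q0 h=40  …******[-]|
k=21  q0 h=40  …******[*]|
k=22  q1 h=40  …******[*]|
k=23  q3 h=40  …******[-]|
k=24  q1 h=39  …******[*]*|
k=25  q3 h=40  …*****-[*]|
k=26  q2 h=39  …******[-]-|

1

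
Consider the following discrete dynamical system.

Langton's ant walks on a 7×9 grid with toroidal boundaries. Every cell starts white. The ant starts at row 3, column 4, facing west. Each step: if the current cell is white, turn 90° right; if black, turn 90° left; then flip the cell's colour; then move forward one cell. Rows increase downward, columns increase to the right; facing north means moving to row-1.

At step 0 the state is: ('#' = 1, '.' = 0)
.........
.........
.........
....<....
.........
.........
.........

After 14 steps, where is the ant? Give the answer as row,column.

gen 0: .........
.........
.........
....<....
.........
.........
.........
gen 1: .........
.........
....^....
....#....
.........
.........
.........
gen 2: .........
.........
....#>...
....#....
.........
.........
.........
gen 3: .........
.........
....##...
....#v...
.........
.........
.........
gen 4: .........
.........
....##...
....<#...
.........
.........
.........
gen 5: .........
.........
....##...
.....#...
....v....
.........
.........
gen 6: .........
.........
....##...
.....#...
...<#....
.........
.........
gen 7: .........
.........
....##...
...^.#...
...##....
.........
.........
gen 8: .........
.........
....##...
...#>#...
...##....
.........
.........
gen 9: .........
.........
....##...
...###...
...#v....
.........
.........
gen 10: .........
.........
....##...
...###...
...#.>...
.........
.........
gen 11: .........
.........
....##...
...###...
...#.#...
.....v...
.........
gen 12: .........
.........
....##...
...###...
...#.#...
....<#...
.........
gen 13: .........
.........
....##...
...###...
...#^#...
....##...
.........
gen 14: .........
.........
....##...
...###...
...##>...
....##...
.........

4,5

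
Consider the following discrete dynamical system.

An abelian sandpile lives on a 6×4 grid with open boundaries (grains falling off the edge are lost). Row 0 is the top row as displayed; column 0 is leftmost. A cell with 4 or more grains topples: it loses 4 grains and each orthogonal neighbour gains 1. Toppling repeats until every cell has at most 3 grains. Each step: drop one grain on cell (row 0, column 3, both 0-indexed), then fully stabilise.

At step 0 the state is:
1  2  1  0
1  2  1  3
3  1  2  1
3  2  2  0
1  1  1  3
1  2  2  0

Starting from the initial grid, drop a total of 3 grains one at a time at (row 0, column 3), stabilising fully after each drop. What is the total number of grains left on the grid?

0) 1  2  1  0
1  2  1  3
3  1  2  1
3  2  2  0
1  1  1  3
1  2  2  0
1) 1  2  1  1
1  2  1  3
3  1  2  1
3  2  2  0
1  1  1  3
1  2  2  0
2) 1  2  1  2
1  2  1  3
3  1  2  1
3  2  2  0
1  1  1  3
1  2  2  0
3) 1  2  1  3
1  2  1  3
3  1  2  1
3  2  2  0
1  1  1  3
1  2  2  0

39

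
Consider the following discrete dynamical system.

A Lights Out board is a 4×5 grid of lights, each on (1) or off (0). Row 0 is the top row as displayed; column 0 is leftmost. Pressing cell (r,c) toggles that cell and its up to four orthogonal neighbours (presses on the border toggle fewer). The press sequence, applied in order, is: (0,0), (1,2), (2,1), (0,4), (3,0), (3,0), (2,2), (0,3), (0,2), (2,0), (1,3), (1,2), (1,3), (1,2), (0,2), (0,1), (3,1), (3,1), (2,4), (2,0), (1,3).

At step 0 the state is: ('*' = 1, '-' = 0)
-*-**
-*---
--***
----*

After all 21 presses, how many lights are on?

10

step 0: -*-**
-*---
--***
----*
step 1: *--**
**---
--***
----*
step 2: *-***
*-**-
---**
----*
step 3: *-***
****-
*****
-*--*
step 4: *-*--
*****
*****
-*--*
step 5: *-*--
*****
-****
*---*
step 6: *-*--
*****
*****
-*--*
step 7: *-*--
**-**
*---*
-**-*
step 8: *--**
**--*
*---*
-**-*
step 9: ***-*
***-*
*---*
-**-*
step 10: ***-*
-**-*
-*--*
***-*
step 11: *****
-*-*-
-*-**
***-*
step 12: **-**
--*--
-****
***-*
step 13: **--*
---**
-**-*
***-*
step 14: ***-*
-**-*
-*--*
***-*
step 15: *--**
-*--*
-*--*
***-*
step 16: -****
----*
-*--*
***-*
step 17: -****
----*
----*
----*
step 18: -****
----*
-*--*
***-*
step 19: -****
-----
-*-*-
***--
step 20: -****
*----
*--*-
-**--
step 21: -**-*
*-***
*----
-**--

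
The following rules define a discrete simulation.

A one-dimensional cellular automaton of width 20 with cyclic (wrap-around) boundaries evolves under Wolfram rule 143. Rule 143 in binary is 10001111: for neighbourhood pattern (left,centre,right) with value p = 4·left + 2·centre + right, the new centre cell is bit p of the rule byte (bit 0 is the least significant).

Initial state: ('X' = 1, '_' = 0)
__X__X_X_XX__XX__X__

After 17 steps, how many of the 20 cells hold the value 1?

11

t=0: __X__X_X_XX__XX__X__
t=1: XXX_XX_X_X__XX__XX_X
t=2: XX__X__X_X_XX__XX__X
t=3: X__XX_XX_X_X__XX__XX
t=4: __XX__X__X_X_XX__XXX
t=5: _XX__XX_XX_X_X__XXX_
t=6: XX__XX__X__X_X_XXX__
t=7: X__XX__XX_XX_X_XX__X
t=8: __XX__XX__X__X_X__XX
t=9: _XX__XX__XX_XX_X_XX_
t=10: XX__XX__XX__X__X_X__
t=11: X__XX__XX__XX_XX_X_X
t=12: __XX__XX__XX__X__X_X
t=13: _XX__XX__XX__XX_XX_X
t=14: _X__XX__XX__XX__X__X
t=15: _X_XX__XX__XX__XX_XX
t=16: _X_X__XX__XX__XX__X_
t=17: XX_X_XX__XX__XX__XX_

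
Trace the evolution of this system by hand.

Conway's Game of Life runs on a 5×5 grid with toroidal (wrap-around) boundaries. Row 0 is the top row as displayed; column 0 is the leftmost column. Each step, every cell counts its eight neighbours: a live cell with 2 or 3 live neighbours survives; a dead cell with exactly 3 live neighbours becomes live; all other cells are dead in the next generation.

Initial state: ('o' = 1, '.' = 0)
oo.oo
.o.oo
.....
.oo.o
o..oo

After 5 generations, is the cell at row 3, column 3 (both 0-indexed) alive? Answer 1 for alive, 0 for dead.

t=0: oo.oo
.o.oo
.....
.oo.o
o..oo
t=1: .o...
.o.o.
.o..o
.oo.o
.....
t=2: ..o..
.o...
.o..o
.ooo.
ooo..
t=3: o.o..
ooo..
.o.o.
...oo
o....
t=4: o.o.o
o..oo
.o.o.
o.ooo
oo.o.
t=5: ..o..
.....
.o...
.....
.....

0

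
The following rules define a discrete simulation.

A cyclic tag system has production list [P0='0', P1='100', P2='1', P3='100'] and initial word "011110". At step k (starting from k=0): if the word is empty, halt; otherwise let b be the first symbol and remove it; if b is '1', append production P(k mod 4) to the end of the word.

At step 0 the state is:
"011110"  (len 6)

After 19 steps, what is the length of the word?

5

t=0: "011110"  (len 6)
t=1: "11110"  (len 5)
t=2: "1110100"  (len 7)
t=3: "1101001"  (len 7)
t=4: "101001100"  (len 9)
t=5: "010011000"  (len 9)
t=6: "10011000"  (len 8)
t=7: "00110001"  (len 8)
t=8: "0110001"  (len 7)
t=9: "110001"  (len 6)
t=10: "10001100"  (len 8)
t=11: "00011001"  (len 8)
t=12: "0011001"  (len 7)
t=13: "011001"  (len 6)
t=14: "11001"  (len 5)
t=15: "10011"  (len 5)
t=16: "0011100"  (len 7)
t=17: "011100"  (len 6)
t=18: "11100"  (len 5)
t=19: "11001"  (len 5)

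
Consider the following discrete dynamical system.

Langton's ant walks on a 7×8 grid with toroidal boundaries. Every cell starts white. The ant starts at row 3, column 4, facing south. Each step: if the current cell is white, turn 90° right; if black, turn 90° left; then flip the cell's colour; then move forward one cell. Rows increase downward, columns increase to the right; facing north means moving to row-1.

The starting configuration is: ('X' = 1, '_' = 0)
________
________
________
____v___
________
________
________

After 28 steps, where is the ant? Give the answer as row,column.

1,6

0) ________
________
________
____v___
________
________
________
1) ________
________
________
___<X___
________
________
________
2) ________
________
___^____
___XX___
________
________
________
3) ________
________
___X>___
___XX___
________
________
________
4) ________
________
___XX___
___Xv___
________
________
________
5) ________
________
___XX___
___X_>__
________
________
________
6) ________
________
___XX___
___X_X__
_____v__
________
________
7) ________
________
___XX___
___X_X__
____<X__
________
________
8) ________
________
___XX___
___X^X__
____XX__
________
________
9) ________
________
___XX___
___XX>__
____XX__
________
________
10) ________
________
___XX^__
___XX___
____XX__
________
________
11) ________
________
___XXX>_
___XX___
____XX__
________
________
12) ________
________
___XXXX_
___XX_v_
____XX__
________
________
13) ________
________
___XXXX_
___XX<X_
____XX__
________
________
14) ________
________
___XX^X_
___XXXX_
____XX__
________
________
15) ________
________
___X<_X_
___XXXX_
____XX__
________
________
16) ________
________
___X__X_
___XvXX_
____XX__
________
________
17) ________
________
___X__X_
___X_>X_
____XX__
________
________
18) ________
________
___X_^X_
___X__X_
____XX__
________
________
19) ________
________
___X_X>_
___X__X_
____XX__
________
________
20) ________
______^_
___X_X__
___X__X_
____XX__
________
________
21) ________
______X>
___X_X__
___X__X_
____XX__
________
________
22) ________
______XX
___X_X_v
___X__X_
____XX__
________
________
23) ________
______XX
___X_X<X
___X__X_
____XX__
________
________
24) ________
______^X
___X_XXX
___X__X_
____XX__
________
________
25) ________
_____<_X
___X_XXX
___X__X_
____XX__
________
________
26) _____^__
_____X_X
___X_XXX
___X__X_
____XX__
________
________
27) _____X>_
_____X_X
___X_XXX
___X__X_
____XX__
________
________
28) _____XX_
_____XvX
___X_XXX
___X__X_
____XX__
________
________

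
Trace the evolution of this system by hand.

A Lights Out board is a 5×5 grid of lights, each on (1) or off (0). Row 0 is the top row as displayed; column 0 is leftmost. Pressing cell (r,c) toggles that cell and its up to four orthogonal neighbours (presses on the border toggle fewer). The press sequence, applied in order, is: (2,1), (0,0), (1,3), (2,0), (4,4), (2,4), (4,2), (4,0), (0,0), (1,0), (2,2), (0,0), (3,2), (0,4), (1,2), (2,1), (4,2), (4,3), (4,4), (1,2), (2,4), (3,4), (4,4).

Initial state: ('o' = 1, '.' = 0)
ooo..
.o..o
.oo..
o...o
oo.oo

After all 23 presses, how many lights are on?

14

t=0: ooo..
.o..o
.oo..
o...o
oo.oo
t=1: ooo..
....o
o....
oo..o
oo.oo
t=2: ..o..
o...o
o....
oo..o
oo.oo
t=3: ..oo.
o.oo.
o..o.
oo..o
oo.oo
t=4: ..oo.
..oo.
.o.o.
.o..o
oo.oo
t=5: ..oo.
..oo.
.o.o.
.o...
oo...
t=6: ..oo.
..ooo
.o..o
.o..o
oo...
t=7: ..oo.
..ooo
.o..o
.oo.o
o.oo.
t=8: ..oo.
..ooo
.o..o
ooo.o
.ooo.
t=9: oooo.
o.ooo
.o..o
ooo.o
.ooo.
t=10: .ooo.
.oooo
oo..o
ooo.o
.ooo.
t=11: .ooo.
.o.oo
o.ooo
oo..o
.ooo.
t=12: o.oo.
oo.oo
o.ooo
oo..o
.ooo.
t=13: o.oo.
oo.oo
o..oo
o.ooo
.o.o.
t=14: o.o.o
oo.o.
o..oo
o.ooo
.o.o.
t=15: o...o
o.o..
o.ooo
o.ooo
.o.o.
t=16: o...o
ooo..
.o.oo
ooooo
.o.o.
t=17: o...o
ooo..
.o.oo
oo.oo
..o..
t=18: o...o
ooo..
.o.oo
oo..o
...oo
t=19: o...o
ooo..
.o.oo
oo...
.....
t=20: o.o.o
o..o.
.oooo
oo...
.....
t=21: o.o.o
o..oo
.oo..
oo..o
.....
t=22: o.o.o
o..oo
.oo.o
oo.o.
....o
t=23: o.o.o
o..oo
.oo.o
oo.oo
...o.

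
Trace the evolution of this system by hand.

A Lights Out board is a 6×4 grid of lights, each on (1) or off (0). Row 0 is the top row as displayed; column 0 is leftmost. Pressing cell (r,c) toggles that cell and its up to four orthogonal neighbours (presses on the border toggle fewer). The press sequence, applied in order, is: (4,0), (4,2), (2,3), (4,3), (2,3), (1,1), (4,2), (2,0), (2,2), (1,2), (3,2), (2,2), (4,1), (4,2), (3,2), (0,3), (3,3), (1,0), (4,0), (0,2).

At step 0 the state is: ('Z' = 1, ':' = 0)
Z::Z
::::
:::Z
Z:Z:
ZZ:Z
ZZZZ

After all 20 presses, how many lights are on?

11

[0] Z::Z
::::
:::Z
Z:Z:
ZZ:Z
ZZZZ
[1] Z::Z
::::
:::Z
::Z:
:::Z
:ZZZ
[2] Z::Z
::::
:::Z
::::
:ZZ:
:Z:Z
[3] Z::Z
:::Z
::Z:
:::Z
:ZZ:
:Z:Z
[4] Z::Z
:::Z
::Z:
::::
:Z:Z
:Z::
[5] Z::Z
::::
:::Z
:::Z
:Z:Z
:Z::
[6] ZZ:Z
ZZZ:
:Z:Z
:::Z
:Z:Z
:Z::
[7] ZZ:Z
ZZZ:
:Z:Z
::ZZ
::Z:
:ZZ:
[8] ZZ:Z
:ZZ:
Z::Z
Z:ZZ
::Z:
:ZZ:
[9] ZZ:Z
:Z::
ZZZ:
Z::Z
::Z:
:ZZ:
[10] ZZZZ
::ZZ
ZZ::
Z::Z
::Z:
:ZZ:
[11] ZZZZ
::ZZ
ZZZ:
ZZZ:
::::
:ZZ:
[12] ZZZZ
:::Z
Z::Z
ZZ::
::::
:ZZ:
[13] ZZZZ
:::Z
Z::Z
Z:::
ZZZ:
::Z:
[14] ZZZZ
:::Z
Z::Z
Z:Z:
Z::Z
::::
[15] ZZZZ
:::Z
Z:ZZ
ZZ:Z
Z:ZZ
::::
[16] ZZ::
::::
Z:ZZ
ZZ:Z
Z:ZZ
::::
[17] ZZ::
::::
Z:Z:
ZZZ:
Z:Z:
::::
[18] :Z::
ZZ::
::Z:
ZZZ:
Z:Z:
::::
[19] :Z::
ZZ::
::Z:
:ZZ:
:ZZ:
Z:::
[20] ::ZZ
ZZZ:
::Z:
:ZZ:
:ZZ:
Z:::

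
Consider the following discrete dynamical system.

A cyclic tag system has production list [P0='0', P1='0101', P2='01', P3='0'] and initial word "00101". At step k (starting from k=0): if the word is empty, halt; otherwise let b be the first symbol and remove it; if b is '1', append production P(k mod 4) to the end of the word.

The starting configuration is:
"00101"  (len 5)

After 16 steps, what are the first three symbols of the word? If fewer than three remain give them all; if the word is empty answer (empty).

101

[0] "00101"  (len 5)
[1] "0101"  (len 4)
[2] "101"  (len 3)
[3] "0101"  (len 4)
[4] "101"  (len 3)
[5] "010"  (len 3)
[6] "10"  (len 2)
[7] "001"  (len 3)
[8] "01"  (len 2)
[9] "1"  (len 1)
[10] "0101"  (len 4)
[11] "101"  (len 3)
[12] "010"  (len 3)
[13] "10"  (len 2)
[14] "00101"  (len 5)
[15] "0101"  (len 4)
[16] "101"  (len 3)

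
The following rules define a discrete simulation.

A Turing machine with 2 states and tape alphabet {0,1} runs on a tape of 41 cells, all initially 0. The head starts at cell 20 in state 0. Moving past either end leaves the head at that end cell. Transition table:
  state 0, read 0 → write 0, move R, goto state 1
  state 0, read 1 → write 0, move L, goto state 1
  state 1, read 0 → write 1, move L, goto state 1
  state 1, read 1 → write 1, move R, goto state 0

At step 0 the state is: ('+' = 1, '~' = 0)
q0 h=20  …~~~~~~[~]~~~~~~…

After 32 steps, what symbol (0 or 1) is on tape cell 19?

t=0: q0 h=20  …~~~~~~[~]~~~~~~…
t=1: q1 h=21  …~~~~~~[~]~~~~~~…
t=2: q1 h=20  …~~~~~~[~]+~~~~~…
t=3: q1 h=19  …~~~~~~[~]++~~~~…
t=4: q1 h=18  …~~~~~~[~]+++~~~…
t=5: q1 h=17  …~~~~~~[~]++++~~…
t=6: q1 h=16  …~~~~~~[~]+++++~…
t=7: q1 h=15  …~~~~~~[~]++++++…
t=8: q1 h=14  …~~~~~~[~]++++++…
t=9: q1 h=13  …~~~~~~[~]++++++…
t=10: q1 h=12  …~~~~~~[~]++++++…
t=11: q1 h=11  …~~~~~~[~]++++++…
t=12: q1 h=10  …~~~~~~[~]++++++…
t=13: q1 h= 9  …~~~~~~[~]++++++…
t=14: q1 h= 8  …~~~~~~[~]++++++…
t=15: q1 h= 7  …~~~~~~[~]++++++…
t=16: q1 h= 6  |~~~~~~[~]++++++…
t=17: q1 h= 5  |~~~~~[~]++++++…
t=18: q1 h= 4  |~~~~[~]++++++…
t=19: q1 h= 3  |~~~[~]++++++…
t=20: q1 h= 2  |~~[~]++++++…
t=21: q1 h= 1  |~[~]++++++…
t=22: q1 h= 0  |[~]++++++…
t=23: q1 h= 0  |[+]++++++…
t=24: q0 h= 1  |+[+]++++++…
t=25: q1 h= 0  |[+]~+++++…
t=26: q0 h= 1  |+[~]++++++…
t=27: q1 h= 2  |+~[+]++++++…
t=28: q0 h= 3  |+~+[+]++++++…
t=29: q1 h= 2  |+~[+]~+++++…
t=30: q0 h= 3  |+~+[~]++++++…
t=31: q1 h= 4  |+~+~[+]++++++…
t=32: q0 h= 5  |+~+~+[+]++++++…

1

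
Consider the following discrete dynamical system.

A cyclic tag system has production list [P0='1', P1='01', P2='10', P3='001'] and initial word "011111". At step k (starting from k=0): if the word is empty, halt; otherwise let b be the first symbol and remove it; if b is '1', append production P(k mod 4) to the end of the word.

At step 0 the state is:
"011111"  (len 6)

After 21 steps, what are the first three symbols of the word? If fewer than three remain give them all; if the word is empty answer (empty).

010

0) "011111"  (len 6)
1) "11111"  (len 5)
2) "111101"  (len 6)
3) "1110110"  (len 7)
4) "110110001"  (len 9)
5) "101100011"  (len 9)
6) "0110001101"  (len 10)
7) "110001101"  (len 9)
8) "10001101001"  (len 11)
9) "00011010011"  (len 11)
10) "0011010011"  (len 10)
11) "011010011"  (len 9)
12) "11010011"  (len 8)
13) "10100111"  (len 8)
14) "010011101"  (len 9)
15) "10011101"  (len 8)
16) "0011101001"  (len 10)
17) "011101001"  (len 9)
18) "11101001"  (len 8)
19) "110100110"  (len 9)
20) "10100110001"  (len 11)
21) "01001100011"  (len 11)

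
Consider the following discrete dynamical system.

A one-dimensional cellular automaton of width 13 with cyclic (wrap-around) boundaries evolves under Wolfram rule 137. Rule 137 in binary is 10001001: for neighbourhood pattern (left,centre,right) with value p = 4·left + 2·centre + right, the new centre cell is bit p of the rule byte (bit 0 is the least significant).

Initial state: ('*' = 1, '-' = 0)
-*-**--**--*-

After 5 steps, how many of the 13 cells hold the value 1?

7

gen 0: -*-**--**--*-
gen 1: ---*---*-----
gen 2: **---*---****
gen 3: *--*---*-****
gen 4: -----*---****
gen 5: -***---*-***-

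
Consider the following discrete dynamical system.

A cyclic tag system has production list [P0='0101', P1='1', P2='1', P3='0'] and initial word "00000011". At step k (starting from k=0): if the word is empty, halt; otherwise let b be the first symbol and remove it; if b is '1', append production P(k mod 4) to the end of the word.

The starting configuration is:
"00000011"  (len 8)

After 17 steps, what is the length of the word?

t=0: "00000011"  (len 8)
t=1: "0000011"  (len 7)
t=2: "000011"  (len 6)
t=3: "00011"  (len 5)
t=4: "0011"  (len 4)
t=5: "011"  (len 3)
t=6: "11"  (len 2)
t=7: "11"  (len 2)
t=8: "10"  (len 2)
t=9: "00101"  (len 5)
t=10: "0101"  (len 4)
t=11: "101"  (len 3)
t=12: "010"  (len 3)
t=13: "10"  (len 2)
t=14: "01"  (len 2)
t=15: "1"  (len 1)
t=16: "0"  (len 1)
t=17: (halted — word empty)

0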